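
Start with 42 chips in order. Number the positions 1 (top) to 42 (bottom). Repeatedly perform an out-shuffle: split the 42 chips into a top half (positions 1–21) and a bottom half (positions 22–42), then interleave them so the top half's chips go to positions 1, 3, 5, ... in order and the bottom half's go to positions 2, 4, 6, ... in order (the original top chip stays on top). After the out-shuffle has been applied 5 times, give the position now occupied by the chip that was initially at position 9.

11

Track the chip's position through each out-shuffle:
9 → 17 → 33 → 24 → 6 → 11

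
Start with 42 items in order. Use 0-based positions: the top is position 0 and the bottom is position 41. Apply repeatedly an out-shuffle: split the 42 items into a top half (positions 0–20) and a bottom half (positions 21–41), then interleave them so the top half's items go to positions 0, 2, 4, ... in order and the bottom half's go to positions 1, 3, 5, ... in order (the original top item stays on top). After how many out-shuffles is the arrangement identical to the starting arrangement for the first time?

20

The out-shuffle permutes the 42 positions with cycle lengths [1, 1, 20, 20].
Every item is home exactly when every cycle has completed a whole number of laps, i.e. after lcm(1, 20) = 20 out-shuffles.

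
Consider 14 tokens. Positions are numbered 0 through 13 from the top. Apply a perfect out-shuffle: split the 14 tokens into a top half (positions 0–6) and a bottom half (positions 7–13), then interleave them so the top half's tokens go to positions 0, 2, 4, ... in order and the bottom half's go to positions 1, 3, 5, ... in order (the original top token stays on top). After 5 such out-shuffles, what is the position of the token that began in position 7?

3

Track the token's position through each out-shuffle:
7 → 1 → 2 → 4 → 8 → 3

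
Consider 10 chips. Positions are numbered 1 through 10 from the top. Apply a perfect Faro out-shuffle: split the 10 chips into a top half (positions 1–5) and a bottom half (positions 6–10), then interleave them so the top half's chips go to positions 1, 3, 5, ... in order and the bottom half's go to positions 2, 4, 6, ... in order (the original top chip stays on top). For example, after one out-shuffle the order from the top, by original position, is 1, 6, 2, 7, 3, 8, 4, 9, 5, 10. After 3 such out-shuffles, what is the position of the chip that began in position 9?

2

Track the chip's position through each out-shuffle:
9 → 8 → 6 → 2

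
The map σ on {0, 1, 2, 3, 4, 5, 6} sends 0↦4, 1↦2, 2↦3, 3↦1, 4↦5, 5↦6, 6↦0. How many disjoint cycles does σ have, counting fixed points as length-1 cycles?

Cycle decomposition: (0 4 5 6) (1 2 3).
2 cycles.

2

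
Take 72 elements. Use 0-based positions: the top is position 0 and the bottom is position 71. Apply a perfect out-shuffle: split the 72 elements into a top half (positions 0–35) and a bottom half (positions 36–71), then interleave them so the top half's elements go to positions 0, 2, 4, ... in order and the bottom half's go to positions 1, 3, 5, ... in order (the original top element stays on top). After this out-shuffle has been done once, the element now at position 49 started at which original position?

Work backwards from position 49, undoing one out-shuffle at a time:
49 ← 60
So the element now at position 49 started at position 60.

60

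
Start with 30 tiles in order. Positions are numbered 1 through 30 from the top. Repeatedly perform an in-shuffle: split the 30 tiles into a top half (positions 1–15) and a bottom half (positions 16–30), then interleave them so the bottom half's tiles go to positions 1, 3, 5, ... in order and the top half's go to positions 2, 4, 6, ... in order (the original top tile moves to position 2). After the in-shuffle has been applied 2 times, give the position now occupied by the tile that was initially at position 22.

Track the tile's position through each in-shuffle:
22 → 13 → 26

26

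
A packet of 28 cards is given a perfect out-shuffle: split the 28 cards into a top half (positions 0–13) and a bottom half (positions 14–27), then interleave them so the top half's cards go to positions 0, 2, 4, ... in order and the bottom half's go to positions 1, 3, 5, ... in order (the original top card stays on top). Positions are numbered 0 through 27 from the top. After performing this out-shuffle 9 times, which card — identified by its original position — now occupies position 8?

19

Work backwards from position 8, undoing one out-shuffle at a time:
8 ← 4 ← 2 ← 1 ← 14 ← 7 ← 17 ← 22 ← 11 ← 19
So the card now at position 8 started at position 19.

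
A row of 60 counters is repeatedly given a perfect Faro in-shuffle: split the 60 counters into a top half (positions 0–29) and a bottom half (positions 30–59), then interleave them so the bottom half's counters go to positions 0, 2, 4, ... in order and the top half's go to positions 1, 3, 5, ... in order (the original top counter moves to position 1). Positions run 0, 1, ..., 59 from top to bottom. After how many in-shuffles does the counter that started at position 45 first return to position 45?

60

Follow position 45 under repeated in-shuffles:
45 → 30 → 0 → 1 → 3 → 7 → 15 → 31 → ... → 45 (length 60)
It first returns after 60 in-shuffles.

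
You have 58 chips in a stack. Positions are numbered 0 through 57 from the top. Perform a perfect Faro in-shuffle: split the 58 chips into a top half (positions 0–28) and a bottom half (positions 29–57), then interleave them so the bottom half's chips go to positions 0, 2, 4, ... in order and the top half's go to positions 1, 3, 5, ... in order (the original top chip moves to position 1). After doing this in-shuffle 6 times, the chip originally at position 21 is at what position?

Track the chip's position through each in-shuffle:
21 → 43 → 28 → 57 → 56 → 54 → 50

50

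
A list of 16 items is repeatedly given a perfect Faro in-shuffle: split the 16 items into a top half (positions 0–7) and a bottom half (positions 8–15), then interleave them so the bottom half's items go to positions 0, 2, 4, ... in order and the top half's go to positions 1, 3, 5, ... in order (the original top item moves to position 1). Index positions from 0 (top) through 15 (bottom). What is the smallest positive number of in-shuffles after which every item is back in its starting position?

8

The in-shuffle permutes the 16 positions with cycle lengths [8, 8].
Every item is home exactly when every cycle has completed a whole number of laps, i.e. after lcm(8) = 8 in-shuffles.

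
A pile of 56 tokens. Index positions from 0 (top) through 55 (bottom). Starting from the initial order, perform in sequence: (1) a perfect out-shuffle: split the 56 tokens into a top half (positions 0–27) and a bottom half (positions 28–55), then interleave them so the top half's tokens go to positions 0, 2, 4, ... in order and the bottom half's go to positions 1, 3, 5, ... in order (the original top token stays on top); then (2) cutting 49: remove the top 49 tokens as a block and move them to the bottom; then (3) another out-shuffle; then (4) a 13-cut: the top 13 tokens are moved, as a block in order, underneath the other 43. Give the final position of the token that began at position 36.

35

Track the token from position 36 forward through each operation:
  after op 1 (out-shuffle): 36 → 17
  after op 2 (cut 49): 17 → 24
  after op 3 (out-shuffle): 24 → 48
  after op 4 (cut 13): 48 → 35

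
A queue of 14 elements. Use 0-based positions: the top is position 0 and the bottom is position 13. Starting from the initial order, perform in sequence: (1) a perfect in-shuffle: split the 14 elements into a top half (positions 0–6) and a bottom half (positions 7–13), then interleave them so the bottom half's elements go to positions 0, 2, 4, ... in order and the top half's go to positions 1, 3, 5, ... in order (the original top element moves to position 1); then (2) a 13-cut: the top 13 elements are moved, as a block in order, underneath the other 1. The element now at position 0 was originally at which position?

Undo the operations in reverse order, starting from position 0:
  undo op 2 (cut 13): 0 ← 13
  undo op 1 (in-shuffle, from top half): 13 ← 6
So the element at position 0 came from original position 6.

6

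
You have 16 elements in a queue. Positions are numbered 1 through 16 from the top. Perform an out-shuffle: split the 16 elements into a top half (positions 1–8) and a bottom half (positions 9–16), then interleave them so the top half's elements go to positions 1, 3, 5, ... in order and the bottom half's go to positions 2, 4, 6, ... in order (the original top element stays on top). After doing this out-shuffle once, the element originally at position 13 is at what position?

10

Track the element's position through each out-shuffle:
13 → 10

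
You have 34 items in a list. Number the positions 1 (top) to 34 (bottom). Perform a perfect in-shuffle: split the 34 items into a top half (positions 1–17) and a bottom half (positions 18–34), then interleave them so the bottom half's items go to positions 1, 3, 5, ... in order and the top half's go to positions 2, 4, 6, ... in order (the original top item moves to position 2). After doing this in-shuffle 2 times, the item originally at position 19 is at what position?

6

Track the item's position through each in-shuffle:
19 → 3 → 6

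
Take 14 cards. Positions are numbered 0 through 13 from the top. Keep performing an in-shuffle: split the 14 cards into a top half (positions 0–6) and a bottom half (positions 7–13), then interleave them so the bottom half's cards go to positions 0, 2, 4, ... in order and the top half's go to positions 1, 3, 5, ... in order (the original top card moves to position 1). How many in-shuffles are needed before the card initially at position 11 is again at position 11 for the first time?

Follow position 11 under repeated in-shuffles:
11 → 8 → 2 → 5 → 11
It first returns after 4 in-shuffles.

4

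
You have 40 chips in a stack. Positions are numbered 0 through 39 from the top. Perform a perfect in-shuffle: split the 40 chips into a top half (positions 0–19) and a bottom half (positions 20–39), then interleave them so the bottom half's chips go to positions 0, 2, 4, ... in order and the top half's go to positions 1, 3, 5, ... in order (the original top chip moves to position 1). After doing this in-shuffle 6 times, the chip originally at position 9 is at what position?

Track the chip's position through each in-shuffle:
9 → 19 → 39 → 38 → 36 → 32 → 24

24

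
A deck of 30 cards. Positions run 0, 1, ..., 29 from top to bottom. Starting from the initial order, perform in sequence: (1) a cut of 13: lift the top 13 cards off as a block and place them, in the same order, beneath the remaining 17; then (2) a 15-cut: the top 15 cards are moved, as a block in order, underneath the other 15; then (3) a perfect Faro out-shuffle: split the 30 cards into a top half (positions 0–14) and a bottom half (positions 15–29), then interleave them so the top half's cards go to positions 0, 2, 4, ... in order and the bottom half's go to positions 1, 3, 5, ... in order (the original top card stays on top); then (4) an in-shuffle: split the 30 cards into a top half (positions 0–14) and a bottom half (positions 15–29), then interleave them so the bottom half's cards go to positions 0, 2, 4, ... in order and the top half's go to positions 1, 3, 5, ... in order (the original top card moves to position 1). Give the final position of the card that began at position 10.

18

Track the card from position 10 forward through each operation:
  after op 1 (cut 13): 10 → 27
  after op 2 (cut 15): 27 → 12
  after op 3 (out-shuffle): 12 → 24
  after op 4 (in-shuffle): 24 → 18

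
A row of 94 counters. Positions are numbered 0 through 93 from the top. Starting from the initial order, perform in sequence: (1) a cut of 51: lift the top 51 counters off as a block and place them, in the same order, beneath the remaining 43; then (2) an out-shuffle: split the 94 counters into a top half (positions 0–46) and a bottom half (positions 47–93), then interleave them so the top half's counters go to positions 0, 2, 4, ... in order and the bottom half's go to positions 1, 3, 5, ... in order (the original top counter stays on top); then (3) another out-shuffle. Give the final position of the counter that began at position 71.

Track the counter from position 71 forward through each operation:
  after op 1 (cut 51): 71 → 20
  after op 2 (out-shuffle): 20 → 40
  after op 3 (out-shuffle): 40 → 80

80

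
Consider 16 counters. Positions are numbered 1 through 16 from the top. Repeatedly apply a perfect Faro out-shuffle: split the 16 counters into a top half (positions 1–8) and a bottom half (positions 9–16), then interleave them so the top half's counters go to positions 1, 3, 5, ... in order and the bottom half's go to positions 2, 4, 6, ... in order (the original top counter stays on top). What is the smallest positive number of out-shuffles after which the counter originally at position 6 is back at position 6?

2

Follow position 6 under repeated out-shuffles:
6 → 11 → 6
It first returns after 2 out-shuffles.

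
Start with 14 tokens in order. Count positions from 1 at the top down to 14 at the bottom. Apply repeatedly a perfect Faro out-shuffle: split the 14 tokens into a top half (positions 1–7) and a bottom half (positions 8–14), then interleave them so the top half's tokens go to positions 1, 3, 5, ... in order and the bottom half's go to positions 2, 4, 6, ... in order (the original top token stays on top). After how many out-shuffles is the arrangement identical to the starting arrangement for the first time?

12

The out-shuffle permutes the 14 positions with cycle lengths [1, 1, 12].
Every token is home exactly when every cycle has completed a whole number of laps, i.e. after lcm(1, 12) = 12 out-shuffles.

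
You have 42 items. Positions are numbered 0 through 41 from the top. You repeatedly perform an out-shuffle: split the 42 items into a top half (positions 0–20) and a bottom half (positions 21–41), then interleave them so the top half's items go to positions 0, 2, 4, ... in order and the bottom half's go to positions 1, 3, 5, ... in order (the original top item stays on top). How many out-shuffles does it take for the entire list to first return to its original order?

The out-shuffle permutes the 42 positions with cycle lengths [1, 1, 20, 20].
Every item is home exactly when every cycle has completed a whole number of laps, i.e. after lcm(1, 20) = 20 out-shuffles.

20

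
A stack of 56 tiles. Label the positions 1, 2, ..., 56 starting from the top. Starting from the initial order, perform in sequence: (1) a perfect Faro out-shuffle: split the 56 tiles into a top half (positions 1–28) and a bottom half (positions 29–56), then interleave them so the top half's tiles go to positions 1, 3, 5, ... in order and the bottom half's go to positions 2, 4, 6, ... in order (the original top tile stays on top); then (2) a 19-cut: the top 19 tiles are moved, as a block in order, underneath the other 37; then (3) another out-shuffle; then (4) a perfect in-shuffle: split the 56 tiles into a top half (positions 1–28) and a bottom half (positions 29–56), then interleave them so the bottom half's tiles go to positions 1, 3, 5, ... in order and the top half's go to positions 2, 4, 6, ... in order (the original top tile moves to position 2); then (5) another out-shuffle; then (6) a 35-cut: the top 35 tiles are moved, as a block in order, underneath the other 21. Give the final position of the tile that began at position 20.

6

Track the tile from position 20 forward through each operation:
  after op 1 (out-shuffle): 20 → 39
  after op 2 (cut 19): 39 → 20
  after op 3 (out-shuffle): 20 → 39
  after op 4 (in-shuffle): 39 → 21
  after op 5 (out-shuffle): 21 → 41
  after op 6 (cut 35): 41 → 6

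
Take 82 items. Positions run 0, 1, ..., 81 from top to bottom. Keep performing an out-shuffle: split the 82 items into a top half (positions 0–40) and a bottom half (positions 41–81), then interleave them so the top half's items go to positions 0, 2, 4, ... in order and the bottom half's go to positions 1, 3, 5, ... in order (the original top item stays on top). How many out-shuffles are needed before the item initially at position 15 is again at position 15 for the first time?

18

Follow position 15 under repeated out-shuffles:
15 → 30 → 60 → 39 → 78 → 75 → 69 → 57 → 33 → 66 → 51 → 21 → 42 → 3 → 6 → 12 → 24 → 48 → 15
It first returns after 18 out-shuffles.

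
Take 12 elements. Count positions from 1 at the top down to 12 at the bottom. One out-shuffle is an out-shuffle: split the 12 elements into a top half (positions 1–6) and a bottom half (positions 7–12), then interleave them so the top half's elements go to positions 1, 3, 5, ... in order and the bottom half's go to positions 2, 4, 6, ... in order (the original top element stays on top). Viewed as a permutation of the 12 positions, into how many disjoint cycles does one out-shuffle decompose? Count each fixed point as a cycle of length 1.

3

Trace each unvisited position around until it returns:
(1) (2 3 5 9 6 11 10 8 4 7) (12)
3 cycles in total.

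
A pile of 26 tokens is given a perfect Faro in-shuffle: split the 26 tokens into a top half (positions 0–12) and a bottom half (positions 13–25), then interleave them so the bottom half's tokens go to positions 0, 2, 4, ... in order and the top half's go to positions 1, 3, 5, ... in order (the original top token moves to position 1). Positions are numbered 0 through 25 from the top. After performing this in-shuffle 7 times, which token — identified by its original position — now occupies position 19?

Work backwards from position 19, undoing one in-shuffle at a time:
19 ← 9 ← 4 ← 15 ← 7 ← 3 ← 1 ← 0
So the token now at position 19 started at position 0.

0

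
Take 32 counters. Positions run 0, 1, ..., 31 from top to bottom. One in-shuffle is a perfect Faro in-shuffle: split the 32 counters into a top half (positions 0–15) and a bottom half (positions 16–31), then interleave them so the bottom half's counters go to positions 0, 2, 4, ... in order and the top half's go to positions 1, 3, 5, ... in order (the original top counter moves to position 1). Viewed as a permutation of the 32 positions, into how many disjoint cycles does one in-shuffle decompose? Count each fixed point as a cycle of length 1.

Trace each unvisited position around until it returns:
(0 1 3 7 15 31 30 28 24 16) (2 5 11 23 14 29 26 20 8 17) (4 9 19 6 13 27 22 12 25 18) (10 21)
4 cycles in total.

4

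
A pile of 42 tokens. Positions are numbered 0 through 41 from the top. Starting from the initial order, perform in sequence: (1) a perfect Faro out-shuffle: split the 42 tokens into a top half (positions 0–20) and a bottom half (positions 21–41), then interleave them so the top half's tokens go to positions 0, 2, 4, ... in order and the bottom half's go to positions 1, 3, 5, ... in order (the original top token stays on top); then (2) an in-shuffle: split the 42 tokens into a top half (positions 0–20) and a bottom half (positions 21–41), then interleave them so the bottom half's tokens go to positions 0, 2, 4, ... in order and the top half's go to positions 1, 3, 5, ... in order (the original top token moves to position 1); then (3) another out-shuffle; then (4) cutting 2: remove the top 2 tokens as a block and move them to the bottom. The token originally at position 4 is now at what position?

32

Track the token from position 4 forward through each operation:
  after op 1 (out-shuffle): 4 → 8
  after op 2 (in-shuffle): 8 → 17
  after op 3 (out-shuffle): 17 → 34
  after op 4 (cut 2): 34 → 32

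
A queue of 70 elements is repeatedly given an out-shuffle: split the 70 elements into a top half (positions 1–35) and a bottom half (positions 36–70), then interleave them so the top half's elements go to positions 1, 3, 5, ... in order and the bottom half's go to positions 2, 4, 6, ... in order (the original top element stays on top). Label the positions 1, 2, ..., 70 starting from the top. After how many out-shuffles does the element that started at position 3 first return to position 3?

22

Follow position 3 under repeated out-shuffles:
3 → 5 → 9 → 17 → 33 → 65 → 60 → 50 → ... → 3 (length 22)
It first returns after 22 out-shuffles.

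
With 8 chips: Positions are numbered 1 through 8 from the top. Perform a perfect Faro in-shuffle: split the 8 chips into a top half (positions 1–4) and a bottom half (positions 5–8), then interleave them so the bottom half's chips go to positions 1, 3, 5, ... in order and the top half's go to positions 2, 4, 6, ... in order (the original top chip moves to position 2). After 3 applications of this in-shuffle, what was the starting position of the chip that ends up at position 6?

3

Work backwards from position 6, undoing one in-shuffle at a time:
6 ← 3 ← 6 ← 3
So the chip now at position 6 started at position 3.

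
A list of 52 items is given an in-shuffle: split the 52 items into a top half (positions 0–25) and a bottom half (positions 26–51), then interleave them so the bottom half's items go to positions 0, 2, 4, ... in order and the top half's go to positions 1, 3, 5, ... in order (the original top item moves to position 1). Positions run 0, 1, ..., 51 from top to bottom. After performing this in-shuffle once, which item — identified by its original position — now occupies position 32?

Work backwards from position 32, undoing one in-shuffle at a time:
32 ← 42
So the item now at position 32 started at position 42.

42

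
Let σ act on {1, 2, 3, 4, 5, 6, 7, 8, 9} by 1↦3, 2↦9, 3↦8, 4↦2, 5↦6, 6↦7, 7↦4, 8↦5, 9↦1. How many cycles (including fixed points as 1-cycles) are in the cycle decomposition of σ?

Cycle decomposition: (1 3 8 5 6 7 4 2 9).
1 cycle.

1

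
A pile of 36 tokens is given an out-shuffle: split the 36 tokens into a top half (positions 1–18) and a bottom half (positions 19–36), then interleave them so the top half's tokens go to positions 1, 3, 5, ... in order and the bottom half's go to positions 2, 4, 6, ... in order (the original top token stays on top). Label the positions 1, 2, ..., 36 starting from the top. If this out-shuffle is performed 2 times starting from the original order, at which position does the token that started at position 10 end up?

2

Track the token's position through each out-shuffle:
10 → 19 → 2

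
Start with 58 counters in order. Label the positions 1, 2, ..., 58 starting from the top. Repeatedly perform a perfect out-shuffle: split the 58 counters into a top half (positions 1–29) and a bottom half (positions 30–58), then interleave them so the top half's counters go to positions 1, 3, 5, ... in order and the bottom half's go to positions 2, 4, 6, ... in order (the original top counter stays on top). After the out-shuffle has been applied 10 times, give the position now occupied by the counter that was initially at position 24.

12

Track the counter's position through each out-shuffle:
24 → 47 → 36 → 14 → 27 → 53 → 48 → 38 → 18 → 35 → 12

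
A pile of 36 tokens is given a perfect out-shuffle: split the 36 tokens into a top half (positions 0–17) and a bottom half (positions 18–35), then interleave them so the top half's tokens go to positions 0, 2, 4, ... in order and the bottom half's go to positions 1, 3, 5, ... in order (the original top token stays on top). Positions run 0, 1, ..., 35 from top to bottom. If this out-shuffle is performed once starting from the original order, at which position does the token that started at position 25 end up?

15

Track the token's position through each out-shuffle:
25 → 15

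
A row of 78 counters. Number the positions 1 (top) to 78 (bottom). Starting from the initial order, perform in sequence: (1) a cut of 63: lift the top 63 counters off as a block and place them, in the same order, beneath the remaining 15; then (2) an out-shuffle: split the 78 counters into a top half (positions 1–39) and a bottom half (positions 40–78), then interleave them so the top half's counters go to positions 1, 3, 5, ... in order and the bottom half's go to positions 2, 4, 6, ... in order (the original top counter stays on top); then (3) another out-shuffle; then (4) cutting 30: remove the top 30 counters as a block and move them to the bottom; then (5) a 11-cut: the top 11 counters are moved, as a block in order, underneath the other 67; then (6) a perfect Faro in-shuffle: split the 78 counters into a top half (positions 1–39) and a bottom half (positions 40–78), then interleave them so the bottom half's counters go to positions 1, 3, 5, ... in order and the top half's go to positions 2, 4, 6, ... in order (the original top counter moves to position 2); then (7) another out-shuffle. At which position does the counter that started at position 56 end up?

Track the counter from position 56 forward through each operation:
  after op 1 (cut 63): 56 → 71
  after op 2 (out-shuffle): 71 → 64
  after op 3 (out-shuffle): 64 → 50
  after op 4 (cut 30): 50 → 20
  after op 5 (cut 11): 20 → 9
  after op 6 (in-shuffle): 9 → 18
  after op 7 (out-shuffle): 18 → 35

35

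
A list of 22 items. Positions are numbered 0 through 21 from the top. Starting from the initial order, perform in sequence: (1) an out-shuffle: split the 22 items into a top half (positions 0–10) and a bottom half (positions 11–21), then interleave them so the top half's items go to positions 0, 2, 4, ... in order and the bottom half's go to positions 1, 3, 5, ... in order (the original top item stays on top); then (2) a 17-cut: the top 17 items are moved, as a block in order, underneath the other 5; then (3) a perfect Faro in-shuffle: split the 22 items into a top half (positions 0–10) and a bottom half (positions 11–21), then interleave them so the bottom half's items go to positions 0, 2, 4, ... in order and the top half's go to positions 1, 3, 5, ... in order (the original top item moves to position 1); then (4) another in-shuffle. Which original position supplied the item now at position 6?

Undo the operations in reverse order, starting from position 6:
  undo op 4 (in-shuffle, from bottom half): 6 ← 14
  undo op 3 (in-shuffle, from bottom half): 14 ← 18
  undo op 2 (cut 17): 18 ← 13
  undo op 1 (out-shuffle, from bottom half): 13 ← 17
So the item at position 6 came from original position 17.

17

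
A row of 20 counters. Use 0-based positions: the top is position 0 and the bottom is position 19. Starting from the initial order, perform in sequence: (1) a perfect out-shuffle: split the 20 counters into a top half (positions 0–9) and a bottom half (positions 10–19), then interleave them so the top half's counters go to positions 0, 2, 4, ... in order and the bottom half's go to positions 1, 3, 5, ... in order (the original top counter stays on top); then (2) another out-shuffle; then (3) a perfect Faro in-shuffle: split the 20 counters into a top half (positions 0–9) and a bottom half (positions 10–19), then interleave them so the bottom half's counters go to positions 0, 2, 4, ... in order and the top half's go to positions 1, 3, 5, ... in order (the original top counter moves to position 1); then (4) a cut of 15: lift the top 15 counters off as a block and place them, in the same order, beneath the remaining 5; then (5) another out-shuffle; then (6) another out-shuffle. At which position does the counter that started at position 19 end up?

12

Track the counter from position 19 forward through each operation:
  after op 1 (out-shuffle): 19 → 19
  after op 2 (out-shuffle): 19 → 19
  after op 3 (in-shuffle): 19 → 18
  after op 4 (cut 15): 18 → 3
  after op 5 (out-shuffle): 3 → 6
  after op 6 (out-shuffle): 6 → 12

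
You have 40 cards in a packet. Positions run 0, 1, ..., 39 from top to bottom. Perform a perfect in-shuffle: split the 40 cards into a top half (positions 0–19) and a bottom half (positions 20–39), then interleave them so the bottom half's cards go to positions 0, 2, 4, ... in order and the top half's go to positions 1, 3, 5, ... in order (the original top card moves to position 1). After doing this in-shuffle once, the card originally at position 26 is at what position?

Track the card's position through each in-shuffle:
26 → 12

12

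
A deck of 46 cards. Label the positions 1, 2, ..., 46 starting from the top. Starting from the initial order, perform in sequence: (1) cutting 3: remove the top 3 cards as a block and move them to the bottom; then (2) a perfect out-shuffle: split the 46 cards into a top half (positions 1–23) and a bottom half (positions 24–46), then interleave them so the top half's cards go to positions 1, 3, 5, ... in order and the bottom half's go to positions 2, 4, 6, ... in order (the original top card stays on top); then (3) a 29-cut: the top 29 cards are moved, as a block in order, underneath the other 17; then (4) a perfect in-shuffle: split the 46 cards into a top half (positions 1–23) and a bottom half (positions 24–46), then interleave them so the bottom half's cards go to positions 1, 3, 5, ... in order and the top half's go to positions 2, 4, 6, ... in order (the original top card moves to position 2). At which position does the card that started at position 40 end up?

43

Track the card from position 40 forward through each operation:
  after op 1 (cut 3): 40 → 37
  after op 2 (out-shuffle): 37 → 28
  after op 3 (cut 29): 28 → 45
  after op 4 (in-shuffle): 45 → 43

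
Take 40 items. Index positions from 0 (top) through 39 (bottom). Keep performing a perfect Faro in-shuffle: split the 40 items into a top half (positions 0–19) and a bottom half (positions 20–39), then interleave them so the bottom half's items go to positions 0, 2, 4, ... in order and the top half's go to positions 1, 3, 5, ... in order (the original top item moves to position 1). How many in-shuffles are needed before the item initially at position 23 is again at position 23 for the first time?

Follow position 23 under repeated in-shuffles:
23 → 6 → 13 → 27 → 14 → 29 → 18 → 37 → 34 → 28 → 16 → 33 → 26 → 12 → 25 → 10 → 21 → 2 → 5 → 11 → 23
It first returns after 20 in-shuffles.

20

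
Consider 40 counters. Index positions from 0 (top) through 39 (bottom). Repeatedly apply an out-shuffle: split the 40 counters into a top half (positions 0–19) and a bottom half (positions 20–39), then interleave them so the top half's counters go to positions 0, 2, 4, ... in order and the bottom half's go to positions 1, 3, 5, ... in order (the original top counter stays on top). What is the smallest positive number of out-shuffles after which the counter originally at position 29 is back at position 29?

12

Follow position 29 under repeated out-shuffles:
29 → 19 → 38 → 37 → 35 → 31 → 23 → 7 → 14 → 28 → 17 → 34 → 29
It first returns after 12 out-shuffles.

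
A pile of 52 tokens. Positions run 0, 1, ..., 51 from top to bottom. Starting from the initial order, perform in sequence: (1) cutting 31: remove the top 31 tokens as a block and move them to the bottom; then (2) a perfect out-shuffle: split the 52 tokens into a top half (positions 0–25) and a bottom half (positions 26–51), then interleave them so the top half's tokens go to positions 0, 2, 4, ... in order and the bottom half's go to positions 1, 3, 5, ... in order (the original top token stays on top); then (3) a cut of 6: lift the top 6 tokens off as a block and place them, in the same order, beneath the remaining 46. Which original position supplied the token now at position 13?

14

Undo the operations in reverse order, starting from position 13:
  undo op 3 (cut 6): 13 ← 19
  undo op 2 (out-shuffle, from bottom half): 19 ← 35
  undo op 1 (cut 31): 35 ← 14
So the token at position 13 came from original position 14.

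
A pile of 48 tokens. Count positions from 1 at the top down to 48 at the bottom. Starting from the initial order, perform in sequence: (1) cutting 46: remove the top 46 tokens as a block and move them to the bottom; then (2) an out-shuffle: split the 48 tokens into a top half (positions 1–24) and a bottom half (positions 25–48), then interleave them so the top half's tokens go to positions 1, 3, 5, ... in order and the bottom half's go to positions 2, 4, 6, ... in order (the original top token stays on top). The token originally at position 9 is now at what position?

21

Track the token from position 9 forward through each operation:
  after op 1 (cut 46): 9 → 11
  after op 2 (out-shuffle): 11 → 21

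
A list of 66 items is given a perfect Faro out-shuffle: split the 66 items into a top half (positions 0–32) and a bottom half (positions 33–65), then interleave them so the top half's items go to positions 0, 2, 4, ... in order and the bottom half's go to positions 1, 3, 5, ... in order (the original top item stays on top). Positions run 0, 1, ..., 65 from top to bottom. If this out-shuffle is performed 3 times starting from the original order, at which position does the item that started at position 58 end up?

9

Track the item's position through each out-shuffle:
58 → 51 → 37 → 9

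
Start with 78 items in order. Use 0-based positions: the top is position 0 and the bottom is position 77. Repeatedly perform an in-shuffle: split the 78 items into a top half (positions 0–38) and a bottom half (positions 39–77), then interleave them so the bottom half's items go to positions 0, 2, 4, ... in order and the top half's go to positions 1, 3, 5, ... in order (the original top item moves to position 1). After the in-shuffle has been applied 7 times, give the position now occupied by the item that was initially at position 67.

13

Track the item's position through each in-shuffle:
67 → 56 → 34 → 69 → 60 → 42 → 6 → 13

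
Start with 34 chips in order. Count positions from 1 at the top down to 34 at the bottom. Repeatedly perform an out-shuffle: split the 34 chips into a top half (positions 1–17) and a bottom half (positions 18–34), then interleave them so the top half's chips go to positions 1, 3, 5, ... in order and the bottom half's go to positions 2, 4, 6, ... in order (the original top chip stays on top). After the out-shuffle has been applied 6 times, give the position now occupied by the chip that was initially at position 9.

18

Track the chip's position through each out-shuffle:
9 → 17 → 33 → 32 → 30 → 26 → 18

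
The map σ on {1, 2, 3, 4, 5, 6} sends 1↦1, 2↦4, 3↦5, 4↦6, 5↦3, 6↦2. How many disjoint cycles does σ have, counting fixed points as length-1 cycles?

Cycle decomposition: (1) (2 4 6) (3 5).
3 cycles.

3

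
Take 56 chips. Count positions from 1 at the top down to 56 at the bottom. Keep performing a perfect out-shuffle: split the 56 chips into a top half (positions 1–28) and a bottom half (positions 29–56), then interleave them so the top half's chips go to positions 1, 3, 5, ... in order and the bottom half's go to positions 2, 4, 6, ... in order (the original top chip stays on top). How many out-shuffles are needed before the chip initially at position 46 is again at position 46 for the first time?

Follow position 46 under repeated out-shuffles:
46 → 36 → 16 → 31 → 6 → 11 → 21 → 41 → 26 → 51 → 46
It first returns after 10 out-shuffles.

10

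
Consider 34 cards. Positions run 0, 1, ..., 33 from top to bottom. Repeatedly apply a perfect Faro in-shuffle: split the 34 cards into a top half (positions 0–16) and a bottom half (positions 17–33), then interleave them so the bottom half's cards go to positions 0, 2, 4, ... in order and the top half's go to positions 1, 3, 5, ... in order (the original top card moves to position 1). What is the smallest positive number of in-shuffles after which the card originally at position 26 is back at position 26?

Follow position 26 under repeated in-shuffles:
26 → 18 → 2 → 5 → 11 → 23 → 12 → 25 → 16 → 33 → 32 → 30 → 26
It first returns after 12 in-shuffles.

12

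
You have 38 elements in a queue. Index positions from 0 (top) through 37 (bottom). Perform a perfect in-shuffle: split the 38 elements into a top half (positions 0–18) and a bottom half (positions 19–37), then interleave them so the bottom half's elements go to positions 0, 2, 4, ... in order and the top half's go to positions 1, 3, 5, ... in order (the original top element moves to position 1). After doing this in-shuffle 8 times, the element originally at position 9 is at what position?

Track the element's position through each in-shuffle:
9 → 19 → 0 → 1 → 3 → 7 → 15 → 31 → 24

24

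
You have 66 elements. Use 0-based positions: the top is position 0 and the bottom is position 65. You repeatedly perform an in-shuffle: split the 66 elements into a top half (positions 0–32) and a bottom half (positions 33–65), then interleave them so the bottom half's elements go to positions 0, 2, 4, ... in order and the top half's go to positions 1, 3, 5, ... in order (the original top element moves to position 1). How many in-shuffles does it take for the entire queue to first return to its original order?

66

The in-shuffle permutes the 66 positions with cycle lengths [66].
Every element is home exactly when every cycle has completed a whole number of laps, i.e. after lcm(66) = 66 in-shuffles.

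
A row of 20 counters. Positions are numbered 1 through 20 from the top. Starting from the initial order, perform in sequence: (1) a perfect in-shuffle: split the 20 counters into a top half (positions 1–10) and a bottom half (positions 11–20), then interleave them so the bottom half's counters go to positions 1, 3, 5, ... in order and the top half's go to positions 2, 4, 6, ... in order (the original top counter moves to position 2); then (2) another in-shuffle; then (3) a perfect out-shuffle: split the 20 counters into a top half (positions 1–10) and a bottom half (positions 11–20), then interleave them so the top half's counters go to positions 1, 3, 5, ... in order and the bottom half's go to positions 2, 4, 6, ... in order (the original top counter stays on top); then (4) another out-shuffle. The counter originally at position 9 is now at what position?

19

Track the counter from position 9 forward through each operation:
  after op 1 (in-shuffle): 9 → 18
  after op 2 (in-shuffle): 18 → 15
  after op 3 (out-shuffle): 15 → 10
  after op 4 (out-shuffle): 10 → 19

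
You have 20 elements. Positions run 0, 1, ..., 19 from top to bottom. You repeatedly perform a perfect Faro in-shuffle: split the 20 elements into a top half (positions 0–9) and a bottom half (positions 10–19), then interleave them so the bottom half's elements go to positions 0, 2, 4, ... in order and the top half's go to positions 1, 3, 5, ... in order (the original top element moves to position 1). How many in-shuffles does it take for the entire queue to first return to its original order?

6

The in-shuffle permutes the 20 positions with cycle lengths [2, 3, 3, 6, 6].
Every element is home exactly when every cycle has completed a whole number of laps, i.e. after lcm(2, 3, 6) = 6 in-shuffles.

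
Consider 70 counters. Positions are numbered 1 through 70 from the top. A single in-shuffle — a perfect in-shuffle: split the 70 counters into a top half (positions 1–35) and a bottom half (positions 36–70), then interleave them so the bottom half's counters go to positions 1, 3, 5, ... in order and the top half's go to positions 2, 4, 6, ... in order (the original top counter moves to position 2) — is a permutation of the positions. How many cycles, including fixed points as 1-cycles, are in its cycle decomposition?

Trace each unvisited position around until it returns:
(1 2 4 8 16 32 ... len 35) (7 14 28 56 41 11 ... len 35)
2 cycles in total.

2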